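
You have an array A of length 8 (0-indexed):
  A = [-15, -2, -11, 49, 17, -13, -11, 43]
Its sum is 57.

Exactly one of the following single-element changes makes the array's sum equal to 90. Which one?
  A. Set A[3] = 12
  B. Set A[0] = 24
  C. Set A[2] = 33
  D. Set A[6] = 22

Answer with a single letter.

Option A: A[3] 49->12, delta=-37, new_sum=57+(-37)=20
Option B: A[0] -15->24, delta=39, new_sum=57+(39)=96
Option C: A[2] -11->33, delta=44, new_sum=57+(44)=101
Option D: A[6] -11->22, delta=33, new_sum=57+(33)=90 <-- matches target

Answer: D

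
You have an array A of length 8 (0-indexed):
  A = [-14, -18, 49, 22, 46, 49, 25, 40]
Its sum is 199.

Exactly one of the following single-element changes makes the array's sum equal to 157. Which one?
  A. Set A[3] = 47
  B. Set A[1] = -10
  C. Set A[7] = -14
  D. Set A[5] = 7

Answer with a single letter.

Answer: D

Derivation:
Option A: A[3] 22->47, delta=25, new_sum=199+(25)=224
Option B: A[1] -18->-10, delta=8, new_sum=199+(8)=207
Option C: A[7] 40->-14, delta=-54, new_sum=199+(-54)=145
Option D: A[5] 49->7, delta=-42, new_sum=199+(-42)=157 <-- matches target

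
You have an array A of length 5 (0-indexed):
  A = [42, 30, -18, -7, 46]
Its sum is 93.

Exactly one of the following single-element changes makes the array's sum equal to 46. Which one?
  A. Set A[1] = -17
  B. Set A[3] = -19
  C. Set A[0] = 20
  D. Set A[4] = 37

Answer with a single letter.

Option A: A[1] 30->-17, delta=-47, new_sum=93+(-47)=46 <-- matches target
Option B: A[3] -7->-19, delta=-12, new_sum=93+(-12)=81
Option C: A[0] 42->20, delta=-22, new_sum=93+(-22)=71
Option D: A[4] 46->37, delta=-9, new_sum=93+(-9)=84

Answer: A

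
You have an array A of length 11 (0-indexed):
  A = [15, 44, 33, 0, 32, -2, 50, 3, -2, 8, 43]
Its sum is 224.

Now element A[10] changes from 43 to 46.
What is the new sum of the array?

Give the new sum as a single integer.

Old value at index 10: 43
New value at index 10: 46
Delta = 46 - 43 = 3
New sum = old_sum + delta = 224 + (3) = 227

Answer: 227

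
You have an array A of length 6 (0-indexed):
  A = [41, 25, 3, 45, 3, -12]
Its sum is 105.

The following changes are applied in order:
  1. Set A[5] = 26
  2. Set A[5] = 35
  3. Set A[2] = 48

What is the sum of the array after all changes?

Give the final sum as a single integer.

Answer: 197

Derivation:
Initial sum: 105
Change 1: A[5] -12 -> 26, delta = 38, sum = 143
Change 2: A[5] 26 -> 35, delta = 9, sum = 152
Change 3: A[2] 3 -> 48, delta = 45, sum = 197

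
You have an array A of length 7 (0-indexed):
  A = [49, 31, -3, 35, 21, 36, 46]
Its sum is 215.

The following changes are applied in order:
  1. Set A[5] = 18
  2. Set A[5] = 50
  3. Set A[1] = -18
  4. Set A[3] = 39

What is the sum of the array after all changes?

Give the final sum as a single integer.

Initial sum: 215
Change 1: A[5] 36 -> 18, delta = -18, sum = 197
Change 2: A[5] 18 -> 50, delta = 32, sum = 229
Change 3: A[1] 31 -> -18, delta = -49, sum = 180
Change 4: A[3] 35 -> 39, delta = 4, sum = 184

Answer: 184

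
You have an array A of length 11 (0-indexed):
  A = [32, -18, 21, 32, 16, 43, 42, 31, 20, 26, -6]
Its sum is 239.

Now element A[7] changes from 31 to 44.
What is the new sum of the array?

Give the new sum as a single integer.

Answer: 252

Derivation:
Old value at index 7: 31
New value at index 7: 44
Delta = 44 - 31 = 13
New sum = old_sum + delta = 239 + (13) = 252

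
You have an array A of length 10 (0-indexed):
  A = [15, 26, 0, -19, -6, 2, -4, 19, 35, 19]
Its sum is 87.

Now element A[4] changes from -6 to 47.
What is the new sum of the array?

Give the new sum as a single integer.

Answer: 140

Derivation:
Old value at index 4: -6
New value at index 4: 47
Delta = 47 - -6 = 53
New sum = old_sum + delta = 87 + (53) = 140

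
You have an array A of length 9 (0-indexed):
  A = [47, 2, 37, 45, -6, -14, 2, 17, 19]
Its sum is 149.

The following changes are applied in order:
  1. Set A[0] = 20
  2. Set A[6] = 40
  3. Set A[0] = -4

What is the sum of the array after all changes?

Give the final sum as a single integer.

Answer: 136

Derivation:
Initial sum: 149
Change 1: A[0] 47 -> 20, delta = -27, sum = 122
Change 2: A[6] 2 -> 40, delta = 38, sum = 160
Change 3: A[0] 20 -> -4, delta = -24, sum = 136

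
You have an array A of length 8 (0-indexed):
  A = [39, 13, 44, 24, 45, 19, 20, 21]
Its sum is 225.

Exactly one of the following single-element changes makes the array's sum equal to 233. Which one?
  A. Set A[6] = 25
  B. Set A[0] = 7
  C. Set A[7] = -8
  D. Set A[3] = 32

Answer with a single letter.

Option A: A[6] 20->25, delta=5, new_sum=225+(5)=230
Option B: A[0] 39->7, delta=-32, new_sum=225+(-32)=193
Option C: A[7] 21->-8, delta=-29, new_sum=225+(-29)=196
Option D: A[3] 24->32, delta=8, new_sum=225+(8)=233 <-- matches target

Answer: D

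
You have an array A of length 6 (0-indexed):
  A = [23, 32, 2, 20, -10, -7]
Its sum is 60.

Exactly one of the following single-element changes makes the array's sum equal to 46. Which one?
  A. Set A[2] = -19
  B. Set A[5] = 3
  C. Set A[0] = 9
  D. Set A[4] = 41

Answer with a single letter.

Option A: A[2] 2->-19, delta=-21, new_sum=60+(-21)=39
Option B: A[5] -7->3, delta=10, new_sum=60+(10)=70
Option C: A[0] 23->9, delta=-14, new_sum=60+(-14)=46 <-- matches target
Option D: A[4] -10->41, delta=51, new_sum=60+(51)=111

Answer: C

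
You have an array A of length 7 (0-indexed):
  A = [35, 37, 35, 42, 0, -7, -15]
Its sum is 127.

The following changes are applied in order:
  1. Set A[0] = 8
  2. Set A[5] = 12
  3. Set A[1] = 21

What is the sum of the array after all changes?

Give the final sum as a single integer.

Answer: 103

Derivation:
Initial sum: 127
Change 1: A[0] 35 -> 8, delta = -27, sum = 100
Change 2: A[5] -7 -> 12, delta = 19, sum = 119
Change 3: A[1] 37 -> 21, delta = -16, sum = 103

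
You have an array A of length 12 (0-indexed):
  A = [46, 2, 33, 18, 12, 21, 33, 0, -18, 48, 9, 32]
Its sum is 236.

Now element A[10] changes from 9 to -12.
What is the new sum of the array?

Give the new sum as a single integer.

Answer: 215

Derivation:
Old value at index 10: 9
New value at index 10: -12
Delta = -12 - 9 = -21
New sum = old_sum + delta = 236 + (-21) = 215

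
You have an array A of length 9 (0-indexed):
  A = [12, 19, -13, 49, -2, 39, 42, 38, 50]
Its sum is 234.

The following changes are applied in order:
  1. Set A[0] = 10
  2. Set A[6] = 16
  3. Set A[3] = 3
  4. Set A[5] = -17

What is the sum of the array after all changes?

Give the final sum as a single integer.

Initial sum: 234
Change 1: A[0] 12 -> 10, delta = -2, sum = 232
Change 2: A[6] 42 -> 16, delta = -26, sum = 206
Change 3: A[3] 49 -> 3, delta = -46, sum = 160
Change 4: A[5] 39 -> -17, delta = -56, sum = 104

Answer: 104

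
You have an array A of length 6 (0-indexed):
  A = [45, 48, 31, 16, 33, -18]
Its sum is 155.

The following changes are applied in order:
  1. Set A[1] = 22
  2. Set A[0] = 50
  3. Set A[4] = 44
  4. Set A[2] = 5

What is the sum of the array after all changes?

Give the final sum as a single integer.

Initial sum: 155
Change 1: A[1] 48 -> 22, delta = -26, sum = 129
Change 2: A[0] 45 -> 50, delta = 5, sum = 134
Change 3: A[4] 33 -> 44, delta = 11, sum = 145
Change 4: A[2] 31 -> 5, delta = -26, sum = 119

Answer: 119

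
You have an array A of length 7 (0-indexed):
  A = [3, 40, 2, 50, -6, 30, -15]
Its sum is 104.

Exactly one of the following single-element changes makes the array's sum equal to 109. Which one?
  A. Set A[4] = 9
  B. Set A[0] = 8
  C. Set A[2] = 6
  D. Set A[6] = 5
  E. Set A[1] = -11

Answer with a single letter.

Answer: B

Derivation:
Option A: A[4] -6->9, delta=15, new_sum=104+(15)=119
Option B: A[0] 3->8, delta=5, new_sum=104+(5)=109 <-- matches target
Option C: A[2] 2->6, delta=4, new_sum=104+(4)=108
Option D: A[6] -15->5, delta=20, new_sum=104+(20)=124
Option E: A[1] 40->-11, delta=-51, new_sum=104+(-51)=53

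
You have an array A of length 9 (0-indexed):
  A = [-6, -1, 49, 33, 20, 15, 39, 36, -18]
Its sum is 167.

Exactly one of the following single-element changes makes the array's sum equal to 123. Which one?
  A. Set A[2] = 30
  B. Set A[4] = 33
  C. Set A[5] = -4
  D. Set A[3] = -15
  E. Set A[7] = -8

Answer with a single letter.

Answer: E

Derivation:
Option A: A[2] 49->30, delta=-19, new_sum=167+(-19)=148
Option B: A[4] 20->33, delta=13, new_sum=167+(13)=180
Option C: A[5] 15->-4, delta=-19, new_sum=167+(-19)=148
Option D: A[3] 33->-15, delta=-48, new_sum=167+(-48)=119
Option E: A[7] 36->-8, delta=-44, new_sum=167+(-44)=123 <-- matches target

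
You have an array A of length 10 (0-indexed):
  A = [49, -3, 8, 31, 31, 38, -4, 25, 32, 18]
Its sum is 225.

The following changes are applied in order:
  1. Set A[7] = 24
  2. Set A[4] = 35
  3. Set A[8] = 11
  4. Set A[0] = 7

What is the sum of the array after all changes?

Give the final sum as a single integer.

Answer: 165

Derivation:
Initial sum: 225
Change 1: A[7] 25 -> 24, delta = -1, sum = 224
Change 2: A[4] 31 -> 35, delta = 4, sum = 228
Change 3: A[8] 32 -> 11, delta = -21, sum = 207
Change 4: A[0] 49 -> 7, delta = -42, sum = 165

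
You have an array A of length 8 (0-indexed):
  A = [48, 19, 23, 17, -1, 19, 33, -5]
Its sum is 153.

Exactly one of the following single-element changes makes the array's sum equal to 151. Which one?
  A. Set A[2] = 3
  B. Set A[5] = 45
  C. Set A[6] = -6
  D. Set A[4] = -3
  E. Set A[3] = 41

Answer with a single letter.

Answer: D

Derivation:
Option A: A[2] 23->3, delta=-20, new_sum=153+(-20)=133
Option B: A[5] 19->45, delta=26, new_sum=153+(26)=179
Option C: A[6] 33->-6, delta=-39, new_sum=153+(-39)=114
Option D: A[4] -1->-3, delta=-2, new_sum=153+(-2)=151 <-- matches target
Option E: A[3] 17->41, delta=24, new_sum=153+(24)=177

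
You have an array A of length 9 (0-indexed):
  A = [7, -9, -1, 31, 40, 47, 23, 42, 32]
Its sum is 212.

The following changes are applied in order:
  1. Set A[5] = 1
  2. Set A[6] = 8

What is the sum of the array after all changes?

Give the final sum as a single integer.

Answer: 151

Derivation:
Initial sum: 212
Change 1: A[5] 47 -> 1, delta = -46, sum = 166
Change 2: A[6] 23 -> 8, delta = -15, sum = 151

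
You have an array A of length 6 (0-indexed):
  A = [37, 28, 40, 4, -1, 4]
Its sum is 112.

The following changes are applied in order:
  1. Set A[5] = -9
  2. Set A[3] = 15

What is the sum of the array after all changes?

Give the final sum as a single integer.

Answer: 110

Derivation:
Initial sum: 112
Change 1: A[5] 4 -> -9, delta = -13, sum = 99
Change 2: A[3] 4 -> 15, delta = 11, sum = 110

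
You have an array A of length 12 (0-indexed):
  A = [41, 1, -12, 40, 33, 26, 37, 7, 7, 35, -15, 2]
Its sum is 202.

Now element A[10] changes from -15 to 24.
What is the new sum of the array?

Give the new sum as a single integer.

Answer: 241

Derivation:
Old value at index 10: -15
New value at index 10: 24
Delta = 24 - -15 = 39
New sum = old_sum + delta = 202 + (39) = 241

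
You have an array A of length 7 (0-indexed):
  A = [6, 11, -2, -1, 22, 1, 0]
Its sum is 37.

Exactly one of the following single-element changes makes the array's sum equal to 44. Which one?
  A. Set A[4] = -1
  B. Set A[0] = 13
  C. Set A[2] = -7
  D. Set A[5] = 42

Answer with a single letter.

Option A: A[4] 22->-1, delta=-23, new_sum=37+(-23)=14
Option B: A[0] 6->13, delta=7, new_sum=37+(7)=44 <-- matches target
Option C: A[2] -2->-7, delta=-5, new_sum=37+(-5)=32
Option D: A[5] 1->42, delta=41, new_sum=37+(41)=78

Answer: B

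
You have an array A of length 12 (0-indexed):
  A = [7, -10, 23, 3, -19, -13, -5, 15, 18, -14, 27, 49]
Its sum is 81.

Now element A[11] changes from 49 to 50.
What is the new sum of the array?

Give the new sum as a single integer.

Answer: 82

Derivation:
Old value at index 11: 49
New value at index 11: 50
Delta = 50 - 49 = 1
New sum = old_sum + delta = 81 + (1) = 82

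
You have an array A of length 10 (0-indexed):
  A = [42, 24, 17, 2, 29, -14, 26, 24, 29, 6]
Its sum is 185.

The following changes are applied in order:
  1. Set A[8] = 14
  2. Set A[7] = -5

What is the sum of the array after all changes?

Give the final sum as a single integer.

Initial sum: 185
Change 1: A[8] 29 -> 14, delta = -15, sum = 170
Change 2: A[7] 24 -> -5, delta = -29, sum = 141

Answer: 141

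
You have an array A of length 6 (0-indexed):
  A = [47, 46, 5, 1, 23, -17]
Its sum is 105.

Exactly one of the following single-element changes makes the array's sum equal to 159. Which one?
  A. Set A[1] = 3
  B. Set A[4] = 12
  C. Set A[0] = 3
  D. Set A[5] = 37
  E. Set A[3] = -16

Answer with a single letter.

Answer: D

Derivation:
Option A: A[1] 46->3, delta=-43, new_sum=105+(-43)=62
Option B: A[4] 23->12, delta=-11, new_sum=105+(-11)=94
Option C: A[0] 47->3, delta=-44, new_sum=105+(-44)=61
Option D: A[5] -17->37, delta=54, new_sum=105+(54)=159 <-- matches target
Option E: A[3] 1->-16, delta=-17, new_sum=105+(-17)=88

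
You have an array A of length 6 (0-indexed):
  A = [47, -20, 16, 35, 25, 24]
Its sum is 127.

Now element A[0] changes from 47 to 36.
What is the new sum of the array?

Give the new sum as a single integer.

Answer: 116

Derivation:
Old value at index 0: 47
New value at index 0: 36
Delta = 36 - 47 = -11
New sum = old_sum + delta = 127 + (-11) = 116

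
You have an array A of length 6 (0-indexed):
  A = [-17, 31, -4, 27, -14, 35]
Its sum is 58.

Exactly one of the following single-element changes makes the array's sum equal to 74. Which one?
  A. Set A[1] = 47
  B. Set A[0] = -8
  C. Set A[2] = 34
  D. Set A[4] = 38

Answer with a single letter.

Answer: A

Derivation:
Option A: A[1] 31->47, delta=16, new_sum=58+(16)=74 <-- matches target
Option B: A[0] -17->-8, delta=9, new_sum=58+(9)=67
Option C: A[2] -4->34, delta=38, new_sum=58+(38)=96
Option D: A[4] -14->38, delta=52, new_sum=58+(52)=110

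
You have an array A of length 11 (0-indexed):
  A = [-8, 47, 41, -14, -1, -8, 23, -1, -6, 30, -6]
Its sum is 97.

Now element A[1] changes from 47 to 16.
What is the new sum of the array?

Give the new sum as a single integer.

Old value at index 1: 47
New value at index 1: 16
Delta = 16 - 47 = -31
New sum = old_sum + delta = 97 + (-31) = 66

Answer: 66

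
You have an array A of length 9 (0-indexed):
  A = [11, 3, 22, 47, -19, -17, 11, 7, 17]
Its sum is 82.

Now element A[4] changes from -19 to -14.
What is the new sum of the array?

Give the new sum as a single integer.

Old value at index 4: -19
New value at index 4: -14
Delta = -14 - -19 = 5
New sum = old_sum + delta = 82 + (5) = 87

Answer: 87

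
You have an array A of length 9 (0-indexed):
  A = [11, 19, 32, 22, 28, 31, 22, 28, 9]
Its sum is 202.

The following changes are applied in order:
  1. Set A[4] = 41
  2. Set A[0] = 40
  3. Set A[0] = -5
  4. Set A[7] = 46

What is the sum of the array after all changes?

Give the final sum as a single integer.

Initial sum: 202
Change 1: A[4] 28 -> 41, delta = 13, sum = 215
Change 2: A[0] 11 -> 40, delta = 29, sum = 244
Change 3: A[0] 40 -> -5, delta = -45, sum = 199
Change 4: A[7] 28 -> 46, delta = 18, sum = 217

Answer: 217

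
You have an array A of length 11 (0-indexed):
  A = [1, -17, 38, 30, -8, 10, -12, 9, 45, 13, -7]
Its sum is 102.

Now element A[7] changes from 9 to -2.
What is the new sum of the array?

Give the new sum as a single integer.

Answer: 91

Derivation:
Old value at index 7: 9
New value at index 7: -2
Delta = -2 - 9 = -11
New sum = old_sum + delta = 102 + (-11) = 91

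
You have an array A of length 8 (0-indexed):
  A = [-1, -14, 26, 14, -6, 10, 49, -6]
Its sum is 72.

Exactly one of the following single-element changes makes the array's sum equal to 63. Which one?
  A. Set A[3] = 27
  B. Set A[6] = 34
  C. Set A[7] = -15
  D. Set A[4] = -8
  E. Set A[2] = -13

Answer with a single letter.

Option A: A[3] 14->27, delta=13, new_sum=72+(13)=85
Option B: A[6] 49->34, delta=-15, new_sum=72+(-15)=57
Option C: A[7] -6->-15, delta=-9, new_sum=72+(-9)=63 <-- matches target
Option D: A[4] -6->-8, delta=-2, new_sum=72+(-2)=70
Option E: A[2] 26->-13, delta=-39, new_sum=72+(-39)=33

Answer: C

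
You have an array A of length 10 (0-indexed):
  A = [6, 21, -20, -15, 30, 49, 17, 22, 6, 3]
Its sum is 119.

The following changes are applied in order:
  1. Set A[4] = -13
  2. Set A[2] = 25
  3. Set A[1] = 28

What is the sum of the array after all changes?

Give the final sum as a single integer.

Answer: 128

Derivation:
Initial sum: 119
Change 1: A[4] 30 -> -13, delta = -43, sum = 76
Change 2: A[2] -20 -> 25, delta = 45, sum = 121
Change 3: A[1] 21 -> 28, delta = 7, sum = 128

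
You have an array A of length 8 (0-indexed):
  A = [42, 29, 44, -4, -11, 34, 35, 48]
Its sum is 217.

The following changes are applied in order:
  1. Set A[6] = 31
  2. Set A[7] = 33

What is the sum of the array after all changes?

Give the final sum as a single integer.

Initial sum: 217
Change 1: A[6] 35 -> 31, delta = -4, sum = 213
Change 2: A[7] 48 -> 33, delta = -15, sum = 198

Answer: 198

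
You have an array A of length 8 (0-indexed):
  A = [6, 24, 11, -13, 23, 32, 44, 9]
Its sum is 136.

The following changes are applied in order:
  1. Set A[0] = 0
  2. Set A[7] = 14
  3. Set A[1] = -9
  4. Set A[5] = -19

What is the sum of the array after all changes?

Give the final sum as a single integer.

Answer: 51

Derivation:
Initial sum: 136
Change 1: A[0] 6 -> 0, delta = -6, sum = 130
Change 2: A[7] 9 -> 14, delta = 5, sum = 135
Change 3: A[1] 24 -> -9, delta = -33, sum = 102
Change 4: A[5] 32 -> -19, delta = -51, sum = 51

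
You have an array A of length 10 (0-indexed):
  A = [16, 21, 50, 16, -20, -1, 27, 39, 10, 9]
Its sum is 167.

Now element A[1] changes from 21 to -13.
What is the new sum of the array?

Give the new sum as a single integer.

Old value at index 1: 21
New value at index 1: -13
Delta = -13 - 21 = -34
New sum = old_sum + delta = 167 + (-34) = 133

Answer: 133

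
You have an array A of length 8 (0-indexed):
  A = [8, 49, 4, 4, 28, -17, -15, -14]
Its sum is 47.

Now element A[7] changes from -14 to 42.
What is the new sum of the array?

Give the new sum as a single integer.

Old value at index 7: -14
New value at index 7: 42
Delta = 42 - -14 = 56
New sum = old_sum + delta = 47 + (56) = 103

Answer: 103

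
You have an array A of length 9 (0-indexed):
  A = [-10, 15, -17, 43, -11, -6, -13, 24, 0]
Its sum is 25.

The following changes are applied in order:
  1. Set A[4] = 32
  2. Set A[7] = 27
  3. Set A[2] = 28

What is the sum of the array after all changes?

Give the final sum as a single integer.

Answer: 116

Derivation:
Initial sum: 25
Change 1: A[4] -11 -> 32, delta = 43, sum = 68
Change 2: A[7] 24 -> 27, delta = 3, sum = 71
Change 3: A[2] -17 -> 28, delta = 45, sum = 116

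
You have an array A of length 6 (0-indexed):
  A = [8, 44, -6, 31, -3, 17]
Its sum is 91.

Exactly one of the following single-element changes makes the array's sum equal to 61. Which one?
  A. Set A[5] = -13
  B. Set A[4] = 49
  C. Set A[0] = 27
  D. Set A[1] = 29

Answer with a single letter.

Answer: A

Derivation:
Option A: A[5] 17->-13, delta=-30, new_sum=91+(-30)=61 <-- matches target
Option B: A[4] -3->49, delta=52, new_sum=91+(52)=143
Option C: A[0] 8->27, delta=19, new_sum=91+(19)=110
Option D: A[1] 44->29, delta=-15, new_sum=91+(-15)=76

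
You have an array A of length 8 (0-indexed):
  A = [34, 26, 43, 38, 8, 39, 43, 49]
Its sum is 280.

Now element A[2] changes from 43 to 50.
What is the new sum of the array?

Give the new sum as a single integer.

Old value at index 2: 43
New value at index 2: 50
Delta = 50 - 43 = 7
New sum = old_sum + delta = 280 + (7) = 287

Answer: 287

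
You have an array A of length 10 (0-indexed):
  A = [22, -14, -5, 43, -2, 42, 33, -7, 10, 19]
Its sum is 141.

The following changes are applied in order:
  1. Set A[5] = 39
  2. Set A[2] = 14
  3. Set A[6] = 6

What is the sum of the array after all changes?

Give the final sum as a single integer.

Answer: 130

Derivation:
Initial sum: 141
Change 1: A[5] 42 -> 39, delta = -3, sum = 138
Change 2: A[2] -5 -> 14, delta = 19, sum = 157
Change 3: A[6] 33 -> 6, delta = -27, sum = 130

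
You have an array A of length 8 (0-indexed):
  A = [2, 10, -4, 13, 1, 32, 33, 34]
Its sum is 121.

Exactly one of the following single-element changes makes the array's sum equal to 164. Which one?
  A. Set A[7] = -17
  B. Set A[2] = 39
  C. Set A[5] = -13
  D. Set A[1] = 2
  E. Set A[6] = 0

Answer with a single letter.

Answer: B

Derivation:
Option A: A[7] 34->-17, delta=-51, new_sum=121+(-51)=70
Option B: A[2] -4->39, delta=43, new_sum=121+(43)=164 <-- matches target
Option C: A[5] 32->-13, delta=-45, new_sum=121+(-45)=76
Option D: A[1] 10->2, delta=-8, new_sum=121+(-8)=113
Option E: A[6] 33->0, delta=-33, new_sum=121+(-33)=88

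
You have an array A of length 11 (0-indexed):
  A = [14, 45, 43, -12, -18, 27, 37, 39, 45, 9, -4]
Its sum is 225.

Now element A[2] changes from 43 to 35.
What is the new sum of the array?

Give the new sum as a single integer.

Old value at index 2: 43
New value at index 2: 35
Delta = 35 - 43 = -8
New sum = old_sum + delta = 225 + (-8) = 217

Answer: 217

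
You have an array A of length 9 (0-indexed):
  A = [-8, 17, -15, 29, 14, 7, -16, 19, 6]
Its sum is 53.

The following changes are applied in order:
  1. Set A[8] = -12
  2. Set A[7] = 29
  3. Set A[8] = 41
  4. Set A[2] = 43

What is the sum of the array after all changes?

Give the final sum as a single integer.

Answer: 156

Derivation:
Initial sum: 53
Change 1: A[8] 6 -> -12, delta = -18, sum = 35
Change 2: A[7] 19 -> 29, delta = 10, sum = 45
Change 3: A[8] -12 -> 41, delta = 53, sum = 98
Change 4: A[2] -15 -> 43, delta = 58, sum = 156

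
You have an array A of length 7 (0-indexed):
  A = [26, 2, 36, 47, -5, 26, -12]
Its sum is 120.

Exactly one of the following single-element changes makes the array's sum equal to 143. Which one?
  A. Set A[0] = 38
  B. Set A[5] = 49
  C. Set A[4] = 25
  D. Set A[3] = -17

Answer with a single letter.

Option A: A[0] 26->38, delta=12, new_sum=120+(12)=132
Option B: A[5] 26->49, delta=23, new_sum=120+(23)=143 <-- matches target
Option C: A[4] -5->25, delta=30, new_sum=120+(30)=150
Option D: A[3] 47->-17, delta=-64, new_sum=120+(-64)=56

Answer: B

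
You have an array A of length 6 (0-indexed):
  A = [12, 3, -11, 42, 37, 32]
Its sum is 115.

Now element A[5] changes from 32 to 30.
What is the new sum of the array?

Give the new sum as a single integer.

Answer: 113

Derivation:
Old value at index 5: 32
New value at index 5: 30
Delta = 30 - 32 = -2
New sum = old_sum + delta = 115 + (-2) = 113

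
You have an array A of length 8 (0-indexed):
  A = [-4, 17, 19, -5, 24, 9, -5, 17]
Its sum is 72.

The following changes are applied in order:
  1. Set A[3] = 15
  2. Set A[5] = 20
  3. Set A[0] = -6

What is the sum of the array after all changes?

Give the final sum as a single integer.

Answer: 101

Derivation:
Initial sum: 72
Change 1: A[3] -5 -> 15, delta = 20, sum = 92
Change 2: A[5] 9 -> 20, delta = 11, sum = 103
Change 3: A[0] -4 -> -6, delta = -2, sum = 101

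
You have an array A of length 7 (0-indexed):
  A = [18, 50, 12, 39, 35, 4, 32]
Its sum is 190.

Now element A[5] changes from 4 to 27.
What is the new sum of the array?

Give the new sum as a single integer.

Answer: 213

Derivation:
Old value at index 5: 4
New value at index 5: 27
Delta = 27 - 4 = 23
New sum = old_sum + delta = 190 + (23) = 213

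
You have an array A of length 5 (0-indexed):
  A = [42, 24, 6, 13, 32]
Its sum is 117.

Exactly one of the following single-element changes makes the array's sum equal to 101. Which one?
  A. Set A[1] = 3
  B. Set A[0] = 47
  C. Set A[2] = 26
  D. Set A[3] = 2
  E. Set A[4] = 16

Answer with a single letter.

Answer: E

Derivation:
Option A: A[1] 24->3, delta=-21, new_sum=117+(-21)=96
Option B: A[0] 42->47, delta=5, new_sum=117+(5)=122
Option C: A[2] 6->26, delta=20, new_sum=117+(20)=137
Option D: A[3] 13->2, delta=-11, new_sum=117+(-11)=106
Option E: A[4] 32->16, delta=-16, new_sum=117+(-16)=101 <-- matches target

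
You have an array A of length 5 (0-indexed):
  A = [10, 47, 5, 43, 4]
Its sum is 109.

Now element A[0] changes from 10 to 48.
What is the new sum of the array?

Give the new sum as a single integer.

Answer: 147

Derivation:
Old value at index 0: 10
New value at index 0: 48
Delta = 48 - 10 = 38
New sum = old_sum + delta = 109 + (38) = 147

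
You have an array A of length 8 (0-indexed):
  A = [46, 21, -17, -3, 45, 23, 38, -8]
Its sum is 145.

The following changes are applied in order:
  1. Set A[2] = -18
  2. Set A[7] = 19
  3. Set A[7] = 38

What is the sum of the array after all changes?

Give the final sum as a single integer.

Initial sum: 145
Change 1: A[2] -17 -> -18, delta = -1, sum = 144
Change 2: A[7] -8 -> 19, delta = 27, sum = 171
Change 3: A[7] 19 -> 38, delta = 19, sum = 190

Answer: 190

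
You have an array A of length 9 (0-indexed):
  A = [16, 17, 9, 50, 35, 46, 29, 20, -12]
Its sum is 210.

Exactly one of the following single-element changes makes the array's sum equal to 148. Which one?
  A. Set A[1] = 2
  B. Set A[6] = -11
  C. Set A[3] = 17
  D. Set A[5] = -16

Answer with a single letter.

Option A: A[1] 17->2, delta=-15, new_sum=210+(-15)=195
Option B: A[6] 29->-11, delta=-40, new_sum=210+(-40)=170
Option C: A[3] 50->17, delta=-33, new_sum=210+(-33)=177
Option D: A[5] 46->-16, delta=-62, new_sum=210+(-62)=148 <-- matches target

Answer: D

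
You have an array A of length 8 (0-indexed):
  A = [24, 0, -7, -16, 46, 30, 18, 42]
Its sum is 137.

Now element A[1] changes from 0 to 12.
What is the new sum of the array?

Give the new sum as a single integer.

Answer: 149

Derivation:
Old value at index 1: 0
New value at index 1: 12
Delta = 12 - 0 = 12
New sum = old_sum + delta = 137 + (12) = 149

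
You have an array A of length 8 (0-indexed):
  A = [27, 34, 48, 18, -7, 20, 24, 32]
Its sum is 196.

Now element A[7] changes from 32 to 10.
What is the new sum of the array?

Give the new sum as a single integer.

Old value at index 7: 32
New value at index 7: 10
Delta = 10 - 32 = -22
New sum = old_sum + delta = 196 + (-22) = 174

Answer: 174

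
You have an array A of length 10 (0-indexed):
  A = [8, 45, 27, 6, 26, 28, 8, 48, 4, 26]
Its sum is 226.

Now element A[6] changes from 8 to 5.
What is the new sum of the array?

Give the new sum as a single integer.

Old value at index 6: 8
New value at index 6: 5
Delta = 5 - 8 = -3
New sum = old_sum + delta = 226 + (-3) = 223

Answer: 223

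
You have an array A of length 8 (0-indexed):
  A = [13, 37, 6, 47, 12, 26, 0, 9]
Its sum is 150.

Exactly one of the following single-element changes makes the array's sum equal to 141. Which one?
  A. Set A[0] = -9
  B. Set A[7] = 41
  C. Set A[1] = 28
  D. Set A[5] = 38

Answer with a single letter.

Answer: C

Derivation:
Option A: A[0] 13->-9, delta=-22, new_sum=150+(-22)=128
Option B: A[7] 9->41, delta=32, new_sum=150+(32)=182
Option C: A[1] 37->28, delta=-9, new_sum=150+(-9)=141 <-- matches target
Option D: A[5] 26->38, delta=12, new_sum=150+(12)=162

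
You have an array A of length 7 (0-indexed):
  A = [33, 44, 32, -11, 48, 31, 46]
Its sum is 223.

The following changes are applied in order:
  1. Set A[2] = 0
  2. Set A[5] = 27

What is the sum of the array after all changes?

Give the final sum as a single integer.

Answer: 187

Derivation:
Initial sum: 223
Change 1: A[2] 32 -> 0, delta = -32, sum = 191
Change 2: A[5] 31 -> 27, delta = -4, sum = 187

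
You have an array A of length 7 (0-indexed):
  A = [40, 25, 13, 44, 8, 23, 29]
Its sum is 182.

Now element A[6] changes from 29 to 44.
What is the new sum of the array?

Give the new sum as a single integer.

Answer: 197

Derivation:
Old value at index 6: 29
New value at index 6: 44
Delta = 44 - 29 = 15
New sum = old_sum + delta = 182 + (15) = 197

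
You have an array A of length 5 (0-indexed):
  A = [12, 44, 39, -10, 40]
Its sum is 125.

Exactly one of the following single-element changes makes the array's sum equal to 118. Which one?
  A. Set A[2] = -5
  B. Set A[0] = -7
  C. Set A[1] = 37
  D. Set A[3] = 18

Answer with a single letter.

Option A: A[2] 39->-5, delta=-44, new_sum=125+(-44)=81
Option B: A[0] 12->-7, delta=-19, new_sum=125+(-19)=106
Option C: A[1] 44->37, delta=-7, new_sum=125+(-7)=118 <-- matches target
Option D: A[3] -10->18, delta=28, new_sum=125+(28)=153

Answer: C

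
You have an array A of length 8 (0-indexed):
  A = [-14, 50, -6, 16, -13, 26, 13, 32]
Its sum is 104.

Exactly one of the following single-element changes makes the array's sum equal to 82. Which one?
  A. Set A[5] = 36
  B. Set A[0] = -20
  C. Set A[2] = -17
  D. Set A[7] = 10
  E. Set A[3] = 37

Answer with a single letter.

Answer: D

Derivation:
Option A: A[5] 26->36, delta=10, new_sum=104+(10)=114
Option B: A[0] -14->-20, delta=-6, new_sum=104+(-6)=98
Option C: A[2] -6->-17, delta=-11, new_sum=104+(-11)=93
Option D: A[7] 32->10, delta=-22, new_sum=104+(-22)=82 <-- matches target
Option E: A[3] 16->37, delta=21, new_sum=104+(21)=125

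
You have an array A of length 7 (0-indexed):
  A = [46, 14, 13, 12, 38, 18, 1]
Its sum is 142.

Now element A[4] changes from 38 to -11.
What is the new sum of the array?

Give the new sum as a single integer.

Old value at index 4: 38
New value at index 4: -11
Delta = -11 - 38 = -49
New sum = old_sum + delta = 142 + (-49) = 93

Answer: 93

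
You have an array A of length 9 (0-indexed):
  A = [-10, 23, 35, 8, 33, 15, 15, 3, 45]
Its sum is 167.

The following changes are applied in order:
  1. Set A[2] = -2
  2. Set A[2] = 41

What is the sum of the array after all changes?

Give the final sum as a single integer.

Initial sum: 167
Change 1: A[2] 35 -> -2, delta = -37, sum = 130
Change 2: A[2] -2 -> 41, delta = 43, sum = 173

Answer: 173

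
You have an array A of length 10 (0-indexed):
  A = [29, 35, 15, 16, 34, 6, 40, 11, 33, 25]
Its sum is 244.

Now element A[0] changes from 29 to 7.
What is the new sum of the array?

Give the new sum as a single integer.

Old value at index 0: 29
New value at index 0: 7
Delta = 7 - 29 = -22
New sum = old_sum + delta = 244 + (-22) = 222

Answer: 222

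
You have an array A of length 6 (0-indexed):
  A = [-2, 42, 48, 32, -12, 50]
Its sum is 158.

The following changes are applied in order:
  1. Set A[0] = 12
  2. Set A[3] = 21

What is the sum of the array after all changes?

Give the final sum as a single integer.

Initial sum: 158
Change 1: A[0] -2 -> 12, delta = 14, sum = 172
Change 2: A[3] 32 -> 21, delta = -11, sum = 161

Answer: 161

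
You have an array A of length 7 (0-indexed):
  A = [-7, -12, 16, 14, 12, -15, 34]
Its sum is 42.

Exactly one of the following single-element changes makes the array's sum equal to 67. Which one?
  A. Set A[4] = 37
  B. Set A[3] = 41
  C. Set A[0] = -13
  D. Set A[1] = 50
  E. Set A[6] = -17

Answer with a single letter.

Answer: A

Derivation:
Option A: A[4] 12->37, delta=25, new_sum=42+(25)=67 <-- matches target
Option B: A[3] 14->41, delta=27, new_sum=42+(27)=69
Option C: A[0] -7->-13, delta=-6, new_sum=42+(-6)=36
Option D: A[1] -12->50, delta=62, new_sum=42+(62)=104
Option E: A[6] 34->-17, delta=-51, new_sum=42+(-51)=-9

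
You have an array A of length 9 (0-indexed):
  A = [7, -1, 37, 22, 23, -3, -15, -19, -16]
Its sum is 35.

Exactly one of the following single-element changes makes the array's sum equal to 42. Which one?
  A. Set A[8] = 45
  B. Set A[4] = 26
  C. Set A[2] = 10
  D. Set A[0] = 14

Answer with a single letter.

Option A: A[8] -16->45, delta=61, new_sum=35+(61)=96
Option B: A[4] 23->26, delta=3, new_sum=35+(3)=38
Option C: A[2] 37->10, delta=-27, new_sum=35+(-27)=8
Option D: A[0] 7->14, delta=7, new_sum=35+(7)=42 <-- matches target

Answer: D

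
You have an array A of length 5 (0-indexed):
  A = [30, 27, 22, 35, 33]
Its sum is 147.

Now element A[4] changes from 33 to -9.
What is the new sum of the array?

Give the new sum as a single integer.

Old value at index 4: 33
New value at index 4: -9
Delta = -9 - 33 = -42
New sum = old_sum + delta = 147 + (-42) = 105

Answer: 105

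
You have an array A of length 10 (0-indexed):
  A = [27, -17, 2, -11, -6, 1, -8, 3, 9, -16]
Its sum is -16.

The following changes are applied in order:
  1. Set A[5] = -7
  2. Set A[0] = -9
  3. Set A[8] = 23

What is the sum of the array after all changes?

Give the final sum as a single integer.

Answer: -46

Derivation:
Initial sum: -16
Change 1: A[5] 1 -> -7, delta = -8, sum = -24
Change 2: A[0] 27 -> -9, delta = -36, sum = -60
Change 3: A[8] 9 -> 23, delta = 14, sum = -46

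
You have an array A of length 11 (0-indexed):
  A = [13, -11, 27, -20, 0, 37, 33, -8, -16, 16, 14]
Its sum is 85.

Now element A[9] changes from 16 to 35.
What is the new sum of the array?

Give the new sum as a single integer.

Old value at index 9: 16
New value at index 9: 35
Delta = 35 - 16 = 19
New sum = old_sum + delta = 85 + (19) = 104

Answer: 104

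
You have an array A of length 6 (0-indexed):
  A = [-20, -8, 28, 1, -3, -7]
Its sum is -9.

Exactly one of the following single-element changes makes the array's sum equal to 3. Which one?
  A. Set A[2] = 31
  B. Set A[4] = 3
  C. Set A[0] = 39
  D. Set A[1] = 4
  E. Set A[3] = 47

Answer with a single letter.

Answer: D

Derivation:
Option A: A[2] 28->31, delta=3, new_sum=-9+(3)=-6
Option B: A[4] -3->3, delta=6, new_sum=-9+(6)=-3
Option C: A[0] -20->39, delta=59, new_sum=-9+(59)=50
Option D: A[1] -8->4, delta=12, new_sum=-9+(12)=3 <-- matches target
Option E: A[3] 1->47, delta=46, new_sum=-9+(46)=37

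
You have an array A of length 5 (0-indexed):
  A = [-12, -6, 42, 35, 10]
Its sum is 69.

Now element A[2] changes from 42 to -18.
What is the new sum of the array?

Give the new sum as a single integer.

Old value at index 2: 42
New value at index 2: -18
Delta = -18 - 42 = -60
New sum = old_sum + delta = 69 + (-60) = 9

Answer: 9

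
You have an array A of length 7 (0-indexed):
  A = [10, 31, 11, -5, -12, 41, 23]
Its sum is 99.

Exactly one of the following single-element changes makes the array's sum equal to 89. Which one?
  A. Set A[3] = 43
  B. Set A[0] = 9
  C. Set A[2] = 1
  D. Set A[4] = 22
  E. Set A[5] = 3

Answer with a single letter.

Answer: C

Derivation:
Option A: A[3] -5->43, delta=48, new_sum=99+(48)=147
Option B: A[0] 10->9, delta=-1, new_sum=99+(-1)=98
Option C: A[2] 11->1, delta=-10, new_sum=99+(-10)=89 <-- matches target
Option D: A[4] -12->22, delta=34, new_sum=99+(34)=133
Option E: A[5] 41->3, delta=-38, new_sum=99+(-38)=61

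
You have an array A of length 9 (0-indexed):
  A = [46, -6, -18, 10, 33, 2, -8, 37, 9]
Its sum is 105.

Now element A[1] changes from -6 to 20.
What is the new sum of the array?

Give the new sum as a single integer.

Answer: 131

Derivation:
Old value at index 1: -6
New value at index 1: 20
Delta = 20 - -6 = 26
New sum = old_sum + delta = 105 + (26) = 131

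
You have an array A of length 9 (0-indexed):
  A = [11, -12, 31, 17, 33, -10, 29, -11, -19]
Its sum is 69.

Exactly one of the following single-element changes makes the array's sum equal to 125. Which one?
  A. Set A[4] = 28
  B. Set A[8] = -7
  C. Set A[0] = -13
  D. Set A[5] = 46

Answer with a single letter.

Answer: D

Derivation:
Option A: A[4] 33->28, delta=-5, new_sum=69+(-5)=64
Option B: A[8] -19->-7, delta=12, new_sum=69+(12)=81
Option C: A[0] 11->-13, delta=-24, new_sum=69+(-24)=45
Option D: A[5] -10->46, delta=56, new_sum=69+(56)=125 <-- matches target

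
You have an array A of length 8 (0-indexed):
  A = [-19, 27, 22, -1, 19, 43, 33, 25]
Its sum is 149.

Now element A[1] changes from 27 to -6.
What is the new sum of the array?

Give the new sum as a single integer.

Answer: 116

Derivation:
Old value at index 1: 27
New value at index 1: -6
Delta = -6 - 27 = -33
New sum = old_sum + delta = 149 + (-33) = 116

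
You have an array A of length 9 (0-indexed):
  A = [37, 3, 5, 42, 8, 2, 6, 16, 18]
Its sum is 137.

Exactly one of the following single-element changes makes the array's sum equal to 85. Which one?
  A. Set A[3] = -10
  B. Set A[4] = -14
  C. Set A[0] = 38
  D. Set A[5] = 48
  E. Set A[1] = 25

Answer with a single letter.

Answer: A

Derivation:
Option A: A[3] 42->-10, delta=-52, new_sum=137+(-52)=85 <-- matches target
Option B: A[4] 8->-14, delta=-22, new_sum=137+(-22)=115
Option C: A[0] 37->38, delta=1, new_sum=137+(1)=138
Option D: A[5] 2->48, delta=46, new_sum=137+(46)=183
Option E: A[1] 3->25, delta=22, new_sum=137+(22)=159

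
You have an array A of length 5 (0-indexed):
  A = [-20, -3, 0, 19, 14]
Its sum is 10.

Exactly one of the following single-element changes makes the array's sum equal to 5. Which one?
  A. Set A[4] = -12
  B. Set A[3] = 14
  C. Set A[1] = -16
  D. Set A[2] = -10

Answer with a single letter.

Option A: A[4] 14->-12, delta=-26, new_sum=10+(-26)=-16
Option B: A[3] 19->14, delta=-5, new_sum=10+(-5)=5 <-- matches target
Option C: A[1] -3->-16, delta=-13, new_sum=10+(-13)=-3
Option D: A[2] 0->-10, delta=-10, new_sum=10+(-10)=0

Answer: B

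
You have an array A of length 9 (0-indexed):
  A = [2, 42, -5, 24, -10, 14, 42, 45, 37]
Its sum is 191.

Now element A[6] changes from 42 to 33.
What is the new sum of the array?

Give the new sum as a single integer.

Answer: 182

Derivation:
Old value at index 6: 42
New value at index 6: 33
Delta = 33 - 42 = -9
New sum = old_sum + delta = 191 + (-9) = 182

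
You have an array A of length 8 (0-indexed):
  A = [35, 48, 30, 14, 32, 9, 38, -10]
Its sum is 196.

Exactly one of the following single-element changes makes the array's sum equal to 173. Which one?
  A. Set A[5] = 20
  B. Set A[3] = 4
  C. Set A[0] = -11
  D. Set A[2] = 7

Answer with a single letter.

Option A: A[5] 9->20, delta=11, new_sum=196+(11)=207
Option B: A[3] 14->4, delta=-10, new_sum=196+(-10)=186
Option C: A[0] 35->-11, delta=-46, new_sum=196+(-46)=150
Option D: A[2] 30->7, delta=-23, new_sum=196+(-23)=173 <-- matches target

Answer: D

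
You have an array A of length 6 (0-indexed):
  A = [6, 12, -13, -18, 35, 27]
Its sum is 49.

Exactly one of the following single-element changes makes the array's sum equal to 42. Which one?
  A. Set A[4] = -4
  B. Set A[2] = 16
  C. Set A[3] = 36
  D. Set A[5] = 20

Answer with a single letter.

Answer: D

Derivation:
Option A: A[4] 35->-4, delta=-39, new_sum=49+(-39)=10
Option B: A[2] -13->16, delta=29, new_sum=49+(29)=78
Option C: A[3] -18->36, delta=54, new_sum=49+(54)=103
Option D: A[5] 27->20, delta=-7, new_sum=49+(-7)=42 <-- matches target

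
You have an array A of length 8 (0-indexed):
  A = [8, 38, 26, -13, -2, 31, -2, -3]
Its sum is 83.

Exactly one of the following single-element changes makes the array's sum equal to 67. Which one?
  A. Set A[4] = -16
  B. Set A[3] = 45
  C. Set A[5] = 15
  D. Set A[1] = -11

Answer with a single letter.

Option A: A[4] -2->-16, delta=-14, new_sum=83+(-14)=69
Option B: A[3] -13->45, delta=58, new_sum=83+(58)=141
Option C: A[5] 31->15, delta=-16, new_sum=83+(-16)=67 <-- matches target
Option D: A[1] 38->-11, delta=-49, new_sum=83+(-49)=34

Answer: C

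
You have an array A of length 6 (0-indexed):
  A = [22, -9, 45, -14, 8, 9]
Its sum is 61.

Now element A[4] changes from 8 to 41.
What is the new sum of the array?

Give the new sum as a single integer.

Old value at index 4: 8
New value at index 4: 41
Delta = 41 - 8 = 33
New sum = old_sum + delta = 61 + (33) = 94

Answer: 94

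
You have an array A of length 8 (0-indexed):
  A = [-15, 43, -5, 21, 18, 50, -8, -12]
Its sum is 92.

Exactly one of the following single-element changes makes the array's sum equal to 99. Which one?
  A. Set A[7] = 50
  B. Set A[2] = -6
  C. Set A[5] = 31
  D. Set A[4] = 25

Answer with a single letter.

Option A: A[7] -12->50, delta=62, new_sum=92+(62)=154
Option B: A[2] -5->-6, delta=-1, new_sum=92+(-1)=91
Option C: A[5] 50->31, delta=-19, new_sum=92+(-19)=73
Option D: A[4] 18->25, delta=7, new_sum=92+(7)=99 <-- matches target

Answer: D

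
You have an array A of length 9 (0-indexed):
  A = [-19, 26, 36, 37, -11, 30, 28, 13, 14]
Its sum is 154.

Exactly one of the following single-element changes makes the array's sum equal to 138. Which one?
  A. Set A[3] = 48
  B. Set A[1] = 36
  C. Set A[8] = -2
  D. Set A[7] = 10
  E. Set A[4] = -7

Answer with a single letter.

Option A: A[3] 37->48, delta=11, new_sum=154+(11)=165
Option B: A[1] 26->36, delta=10, new_sum=154+(10)=164
Option C: A[8] 14->-2, delta=-16, new_sum=154+(-16)=138 <-- matches target
Option D: A[7] 13->10, delta=-3, new_sum=154+(-3)=151
Option E: A[4] -11->-7, delta=4, new_sum=154+(4)=158

Answer: C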